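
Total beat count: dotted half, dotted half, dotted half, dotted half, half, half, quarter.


Step by step:
Beat values:
  dotted half = 3 beats
  dotted half = 3 beats
  dotted half = 3 beats
  dotted half = 3 beats
  half = 2 beats
  half = 2 beats
  quarter = 1 beat
Sum = 3 + 3 + 3 + 3 + 2 + 2 + 1
= 17 beats


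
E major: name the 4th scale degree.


Step by step:
Major scale pattern: W-W-H-W-W-W-H (2-2-1-2-2-2-1 semitones)
Starting from E:
  E + 2 semitones → F#
  F# + 2 semitones → G#
  G# + 1 semitone → A
  A + 2 semitones → B
  B + 2 semitones → C#
  C# + 2 semitones → D#
  D# + 1 semitone → E
Scale: E F# G# A B C# D#
Degree 4 = A


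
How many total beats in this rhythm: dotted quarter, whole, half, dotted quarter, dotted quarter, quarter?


Beat values:
  dotted quarter = 1.5 beats
  whole = 4 beats
  half = 2 beats
  dotted quarter = 1.5 beats
  dotted quarter = 1.5 beats
  quarter = 1 beat
Sum = 1.5 + 4 + 2 + 1.5 + 1.5 + 1
= 11.5 beats


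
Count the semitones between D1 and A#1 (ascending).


Step by step:
Absolute semitone position = octave×12 + chromatic position
D1: 1×12 + 2 = 14
A#1: 1×12 + 10 = 22
Difference = 22 - 14 = 8
= 8 semitones


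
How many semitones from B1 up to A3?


Working:
Absolute semitone position = octave×12 + chromatic position
B1: 1×12 + 11 = 23
A3: 3×12 + 9 = 45
Difference = 45 - 23 = 22
= 22 semitones


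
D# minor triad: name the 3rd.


Minor triad = root + minor 3rd (3 semitones) + perfect 5th (7 semitones)
A triad on D# stacks thirds, so the chord tones use letter names D-F-A
Root: D#
Minor 3rd above D#: F#
Perfect 5th above D#: A#
The 3rd = F#


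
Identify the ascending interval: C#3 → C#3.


Letter names: C → C spans 1 letter name → a unison
Semitones: C#3 → C#3 = 0 half-steps
A unison of 0 semitones is a perfect unison
= perfect unison


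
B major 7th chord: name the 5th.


Working:
Major 7th chord = root + major 3rd + perfect 5th + major 7th
Seventh chords stack in thirds, so the letter names are B-D-F-A
Root: B
Major 3rd above B: D#
Perfect 5th above B: F#
Major 7th above B: A#
The 5th = F#


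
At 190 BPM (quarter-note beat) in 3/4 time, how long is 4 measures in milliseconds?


Quarter-note beat duration = 60000 / 190 ms
Beats per measure (3/4) = 3
One measure = 3 × 60000 / 190 = 180000 / 190 ms
4 measures = 4 × 180000 / 190 = 720000 / 190
= 3789.5 ms


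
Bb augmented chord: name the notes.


Solution.
Augmented triad = root + major 3rd (4 semitones) + augmented 5th (8 semitones)
A triad on Bb stacks thirds, so the chord tones use letter names B-D-F
Root: Bb
Major 3rd above Bb: D
Augmented 5th above Bb: F#
Chord = Bb D F#


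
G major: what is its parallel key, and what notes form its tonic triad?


Reasoning:
Parallel keys share the same tonic but differ in mode
G major → parallel is G minor
Tonic triad of G minor = G Bb D
= G minor; triad = G Bb D


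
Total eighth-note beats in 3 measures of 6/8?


Time signature 6/8: the bottom number 8 means the eighth note gets one count
The top number 6 means 6 eighth-note beats per measure
Total = 6 × 3 measures
= 18 eighth-note beats


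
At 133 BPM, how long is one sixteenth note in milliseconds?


Solution.
One quarter-note beat = 60000 / BPM = 60000 / 133 ms
Sixteenth note = 1/4 × quarter note
Duration = 1/4 × 60000 / 133 = 15000 / 133
= 112.8 ms


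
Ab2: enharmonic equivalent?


Let's work it out.
Enharmonic notes sound the same pitch but are spelled with different letter names
Ab and G# name the same pitch class
= G#2


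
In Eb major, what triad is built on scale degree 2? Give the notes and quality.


Working:
Eb major scale: Eb F G Ab Bb C D
Diatonic triad on degree 2 stacks scale notes 2, 4, 6: F Ab C
F→Ab = 3 semitones; F→C = 7 semitones → minor triad
= F Ab C (minor)


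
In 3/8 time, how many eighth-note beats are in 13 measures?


Time signature 3/8: the bottom number 8 means the eighth note gets one count
The top number 3 means 3 eighth-note beats per measure
Total = 3 × 13 measures
= 39 eighth-note beats


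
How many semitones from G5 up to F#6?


Absolute semitone position = octave×12 + chromatic position
G5: 5×12 + 7 = 67
F#6: 6×12 + 6 = 78
Difference = 78 - 67 = 11
= 11 semitones


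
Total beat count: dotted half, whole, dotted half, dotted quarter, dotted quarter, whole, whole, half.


Solution.
Beat values:
  dotted half = 3 beats
  whole = 4 beats
  dotted half = 3 beats
  dotted quarter = 1.5 beats
  dotted quarter = 1.5 beats
  whole = 4 beats
  whole = 4 beats
  half = 2 beats
Sum = 3 + 4 + 3 + 1.5 + 1.5 + 4 + 4 + 2
= 23 beats


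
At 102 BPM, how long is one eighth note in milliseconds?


One quarter-note beat = 60000 / BPM = 60000 / 102 ms
Eighth note = 1/2 × quarter note
Duration = 1/2 × 60000 / 102 = 30000 / 102
= 294.1 ms


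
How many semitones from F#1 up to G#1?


Absolute semitone position = octave×12 + chromatic position
F#1: 1×12 + 6 = 18
G#1: 1×12 + 8 = 20
Difference = 20 - 18 = 2
= 2 semitones


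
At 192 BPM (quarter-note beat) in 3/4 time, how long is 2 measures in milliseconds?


Quarter-note beat duration = 60000 / 192 ms
Beats per measure (3/4) = 3
One measure = 3 × 60000 / 192 = 180000 / 192 ms
2 measures = 2 × 180000 / 192 = 360000 / 192
= 1875.0 ms


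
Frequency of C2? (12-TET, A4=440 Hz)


f = 440 × 2^(n/12) where n = semitones from A4
C2: -33 semitones from A4
f = 440 × 2^(-33/12)
f = 65.41 Hz


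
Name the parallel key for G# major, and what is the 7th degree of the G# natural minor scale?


Let's work it out.
Parallel keys share the same tonic but differ in mode
G# major → parallel is G# minor
G# natural minor scale: G# A# B C# D# E F#
= G# minor; 7th degree = F#


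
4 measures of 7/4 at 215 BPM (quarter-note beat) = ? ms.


Quarter-note beat duration = 60000 / 215 ms
Beats per measure (7/4) = 7
One measure = 7 × 60000 / 215 = 420000 / 215 ms
4 measures = 4 × 420000 / 215 = 1680000 / 215
= 7814.0 ms


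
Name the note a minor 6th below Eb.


Let's work it out.
A 6th spans 6 letter names, so from E we land on G
A minor 6th = 8 semitones below Eb
Spell G at that pitch: G
= G


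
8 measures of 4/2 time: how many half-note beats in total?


Let's work it out.
Time signature 4/2: the bottom number 2 means the half note gets one count
The top number 4 means 4 half-note beats per measure
Total = 4 × 8 measures
= 32 half-note beats


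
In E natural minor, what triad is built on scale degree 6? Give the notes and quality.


Let's work it out.
E natural minor scale: E F# G A B C D
Diatonic triad on degree 6 stacks scale notes 6, 1, 3: C E G
C→E = 4 semitones; C→G = 7 semitones → major triad
= C E G (major)


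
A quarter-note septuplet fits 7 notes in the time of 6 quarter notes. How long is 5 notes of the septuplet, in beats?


Let's work it out.
Septuplet: 7 notes occupy the space of 6 quarter notes
Space = 6 × 1 = 6 beats
Each septuplet note = 6 / 7 = 6/7 beats
5 notes = 5 × 6/7 = 30/7
= 30/7 beats


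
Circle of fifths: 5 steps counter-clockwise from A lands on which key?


Working:
Each counter-clockwise step moves down a perfect 5th (= up a perfect 4th)
From A: A → D → G → C → F → Bb
= Bb


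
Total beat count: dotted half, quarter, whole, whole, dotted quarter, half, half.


Beat values:
  dotted half = 3 beats
  quarter = 1 beat
  whole = 4 beats
  whole = 4 beats
  dotted quarter = 1.5 beats
  half = 2 beats
  half = 2 beats
Sum = 3 + 1 + 4 + 4 + 1.5 + 2 + 2
= 17.5 beats


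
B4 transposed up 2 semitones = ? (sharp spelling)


Working:
B4: chromatic position 11 in octave 4 → absolute = 4×12 + 11 = 59
Transpose up 2: 59 + 2 = 61
61 = 5×12 + 1 → C# in octave 5
Result = C#5


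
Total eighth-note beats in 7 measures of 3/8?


Step by step:
Time signature 3/8: the bottom number 8 means the eighth note gets one count
The top number 3 means 3 eighth-note beats per measure
Total = 3 × 7 measures
= 21 eighth-note beats


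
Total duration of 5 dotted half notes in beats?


Base half note = 2 beats
Dot 1 adds half the previous value: +1
One dotted half = 2 + 1 = 3
5 of them = 5 × 3 = 15
= 15 beats


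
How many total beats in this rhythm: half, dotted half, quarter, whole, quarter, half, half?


Step by step:
Beat values:
  half = 2 beats
  dotted half = 3 beats
  quarter = 1 beat
  whole = 4 beats
  quarter = 1 beat
  half = 2 beats
  half = 2 beats
Sum = 2 + 3 + 1 + 4 + 1 + 2 + 2
= 15 beats


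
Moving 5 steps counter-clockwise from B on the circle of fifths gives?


Solution.
Each counter-clockwise step moves down a perfect 5th (= up a perfect 4th)
From B: B → E → A → D → G → C
= C


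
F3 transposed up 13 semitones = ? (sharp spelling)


F3: chromatic position 5 in octave 3 → absolute = 3×12 + 5 = 41
Transpose up 13: 41 + 13 = 54
54 = 4×12 + 6 → F# in octave 4
Result = F#4


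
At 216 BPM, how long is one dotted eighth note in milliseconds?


Reasoning:
One quarter-note beat = 60000 / BPM = 60000 / 216 ms
Dotted eighth note = 3/4 × quarter note
Duration = 3/4 × 60000 / 216 = 45000 / 216
= 208.3 ms


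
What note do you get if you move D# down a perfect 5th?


perfect 5th: 5 letter names, 7 semitones
Letter: D - 4 → G
Pitch: D# - 7 semitones, spelled as a G → G#
= G#


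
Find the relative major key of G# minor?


Step by step:
The relative major shares the key signature and is a minor 3rd above the minor tonic
A minor 3rd above G# is B
→ relative major of G# minor is B major
= B major


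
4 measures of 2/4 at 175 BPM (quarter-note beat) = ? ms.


Reasoning:
Quarter-note beat duration = 60000 / 175 ms
Beats per measure (2/4) = 2
One measure = 2 × 60000 / 175 = 120000 / 175 ms
4 measures = 4 × 120000 / 175 = 480000 / 175
= 2742.9 ms


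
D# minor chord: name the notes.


Minor triad = root + minor 3rd (3 semitones) + perfect 5th (7 semitones)
A triad on D# stacks thirds, so the chord tones use letter names D-F-A
Root: D#
Minor 3rd above D#: F#
Perfect 5th above D#: A#
Chord = D# F# A#


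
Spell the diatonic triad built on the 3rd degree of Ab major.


Reasoning:
Ab major scale: Ab Bb C Db Eb F G
Diatonic triad on degree 3 stacks scale notes 3, 5, 7: C Eb G
C→Eb = 3 semitones; C→G = 7 semitones → minor triad
= C Eb G (minor)


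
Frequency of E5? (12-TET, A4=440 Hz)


Step by step:
f = 440 × 2^(n/12) where n = semitones from A4
E5: 7 semitones from A4
f = 440 × 2^(7/12)
f = 659.26 Hz


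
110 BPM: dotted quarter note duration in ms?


Let's work it out.
One quarter-note beat = 60000 / BPM = 60000 / 110 ms
Dotted quarter note = 3/2 × quarter note
Duration = 3/2 × 60000 / 110 = 90000 / 110
= 818.2 ms


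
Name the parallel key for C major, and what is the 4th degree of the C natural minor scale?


Parallel keys share the same tonic but differ in mode
C major → parallel is C minor
C natural minor scale: C D Eb F G Ab Bb
= C minor; 4th degree = F


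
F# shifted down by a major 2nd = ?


Step by step:
major 2nd: 2 letter names, 2 semitones
Letter: F - 1 → E
Pitch: F# - 2 semitones, spelled as an E → E
= E


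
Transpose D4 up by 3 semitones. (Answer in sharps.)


Solution.
D4: chromatic position 2 in octave 4 → absolute = 4×12 + 2 = 50
Transpose up 3: 50 + 3 = 53
53 = 4×12 + 5 → F in octave 4
Result = F4


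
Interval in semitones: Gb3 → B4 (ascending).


Absolute semitone position = octave×12 + chromatic position
Gb3: 3×12 + 6 = 42
B4: 4×12 + 11 = 59
Difference = 59 - 42 = 17
= 17 semitones


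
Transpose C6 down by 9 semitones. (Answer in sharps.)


Solution.
C6: chromatic position 0 in octave 6 → absolute = 6×12 + 0 = 72
Transpose down 9: 72 - 9 = 63
63 = 5×12 + 3 → D# in octave 5
Result = D#5


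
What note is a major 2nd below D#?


Reasoning:
A 2nd spans 2 letter names, so from D we land on C
A major 2nd = 2 semitones below D#
Spell C at that pitch: C#
= C#


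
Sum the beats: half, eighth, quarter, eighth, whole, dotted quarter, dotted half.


Beat values:
  half = 2 beats
  eighth = 0.5 beats
  quarter = 1 beat
  eighth = 0.5 beats
  whole = 4 beats
  dotted quarter = 1.5 beats
  dotted half = 3 beats
Sum = 2 + 0.5 + 1 + 0.5 + 4 + 1.5 + 3
= 12.5 beats


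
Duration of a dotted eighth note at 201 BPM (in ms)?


Step by step:
One quarter-note beat = 60000 / BPM = 60000 / 201 ms
Dotted eighth note = 3/4 × quarter note
Duration = 3/4 × 60000 / 201 = 45000 / 201
= 223.9 ms


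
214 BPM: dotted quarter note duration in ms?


Reasoning:
One quarter-note beat = 60000 / BPM = 60000 / 214 ms
Dotted quarter note = 3/2 × quarter note
Duration = 3/2 × 60000 / 214 = 90000 / 214
= 420.6 ms


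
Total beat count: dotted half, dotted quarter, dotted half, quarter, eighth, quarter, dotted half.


Beat values:
  dotted half = 3 beats
  dotted quarter = 1.5 beats
  dotted half = 3 beats
  quarter = 1 beat
  eighth = 0.5 beats
  quarter = 1 beat
  dotted half = 3 beats
Sum = 3 + 1.5 + 3 + 1 + 0.5 + 1 + 3
= 13 beats


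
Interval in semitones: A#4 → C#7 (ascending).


Absolute semitone position = octave×12 + chromatic position
A#4: 4×12 + 10 = 58
C#7: 7×12 + 1 = 85
Difference = 85 - 58 = 27
= 27 semitones


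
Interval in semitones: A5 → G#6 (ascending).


Absolute semitone position = octave×12 + chromatic position
A5: 5×12 + 9 = 69
G#6: 6×12 + 8 = 80
Difference = 80 - 69 = 11
= 11 semitones


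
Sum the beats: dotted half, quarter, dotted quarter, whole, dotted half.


Step by step:
Beat values:
  dotted half = 3 beats
  quarter = 1 beat
  dotted quarter = 1.5 beats
  whole = 4 beats
  dotted half = 3 beats
Sum = 3 + 1 + 1.5 + 4 + 3
= 12.5 beats


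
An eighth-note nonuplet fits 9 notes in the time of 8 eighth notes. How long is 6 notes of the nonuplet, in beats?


Solution.
Nonuplet: 9 notes occupy the space of 8 eighth notes
Space = 8 × 1/2 = 4 beats
Each nonuplet note = 4 / 9 = 4/9 beats
6 notes = 6 × 4/9 = 8/3
= 8/3 beats


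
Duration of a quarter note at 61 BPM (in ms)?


Step by step:
One quarter-note beat = 60000 / BPM = 60000 / 61 ms
Duration = 60000 / 61
= 983.6 ms


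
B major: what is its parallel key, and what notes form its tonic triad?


Step by step:
Parallel keys share the same tonic but differ in mode
B major → parallel is B minor
Tonic triad of B minor = B D F#
= B minor; triad = B D F#


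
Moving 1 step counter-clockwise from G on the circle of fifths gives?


Let's work it out.
Each counter-clockwise step moves down a perfect 5th (= up a perfect 4th)
From G: G → C
= C


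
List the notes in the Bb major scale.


Major scale pattern: W-W-H-W-W-W-H (2-2-1-2-2-2-1 semitones)
Starting from Bb:
  Bb + 2 semitones → C
  C + 2 semitones → D
  D + 1 semitone → Eb
  Eb + 2 semitones → F
  F + 2 semitones → G
  G + 2 semitones → A
  A + 1 semitone → Bb
Scale = Bb C D Eb F G A


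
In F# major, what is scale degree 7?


Step by step:
Major scale pattern: W-W-H-W-W-W-H (2-2-1-2-2-2-1 semitones)
Starting from F#:
  F# + 2 semitones → G#
  G# + 2 semitones → A#
  A# + 1 semitone → B
  B + 2 semitones → C#
  C# + 2 semitones → D#
  D# + 2 semitones → E#
  E# + 1 semitone → F#
Scale: F# G# A# B C# D# E#
Degree 7 = E#


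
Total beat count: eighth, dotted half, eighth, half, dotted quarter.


Step by step:
Beat values:
  eighth = 0.5 beats
  dotted half = 3 beats
  eighth = 0.5 beats
  half = 2 beats
  dotted quarter = 1.5 beats
Sum = 0.5 + 3 + 0.5 + 2 + 1.5
= 7.5 beats


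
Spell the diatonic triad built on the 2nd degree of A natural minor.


A natural minor scale: A B C D E F G
Diatonic triad on degree 2 stacks scale notes 2, 4, 6: B D F
B→D = 3 semitones; B→F = 6 semitones → diminished triad
= B D F (diminished)


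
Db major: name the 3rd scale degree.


Major scale pattern: W-W-H-W-W-W-H (2-2-1-2-2-2-1 semitones)
Starting from Db:
  Db + 2 semitones → Eb
  Eb + 2 semitones → F
  F + 1 semitone → Gb
  Gb + 2 semitones → Ab
  Ab + 2 semitones → Bb
  Bb + 2 semitones → C
  C + 1 semitone → Db
Scale: Db Eb F Gb Ab Bb C
Degree 3 = F


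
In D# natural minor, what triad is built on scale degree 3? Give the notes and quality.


Step by step:
D# natural minor scale: D# E# F# G# A# B C#
Diatonic triad on degree 3 stacks scale notes 3, 5, 7: F# A# C#
F#→A# = 4 semitones; F#→C# = 7 semitones → major triad
= F# A# C# (major)


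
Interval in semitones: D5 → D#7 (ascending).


Let's work it out.
Absolute semitone position = octave×12 + chromatic position
D5: 5×12 + 2 = 62
D#7: 7×12 + 3 = 87
Difference = 87 - 62 = 25
= 25 semitones


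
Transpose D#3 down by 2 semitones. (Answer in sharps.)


Let's work it out.
D#3: chromatic position 3 in octave 3 → absolute = 3×12 + 3 = 39
Transpose down 2: 39 - 2 = 37
37 = 3×12 + 1 → C# in octave 3
Result = C#3


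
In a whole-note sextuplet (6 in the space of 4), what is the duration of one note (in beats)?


Sextuplet: 6 notes occupy the space of 4 whole notes
Space = 4 × 4 = 16 beats
Each sextuplet note = 16 / 6 = 8/3 beats
= 8/3 beats


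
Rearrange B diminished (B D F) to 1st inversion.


Reasoning:
Root position: B D F
1st inversion: move root up an octave
Bass note: D
Notes (bottom to top) = D F B


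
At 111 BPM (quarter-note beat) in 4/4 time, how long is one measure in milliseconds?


Working:
Quarter-note beat duration = 60000 / 111 ms
Beats per measure (4/4) = 4
One measure = 4 × 60000 / 111 = 240000 / 111 ms
= 2162.2 ms


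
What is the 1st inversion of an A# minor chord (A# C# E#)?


Root position: A# C# E#
1st inversion: move root up an octave
Bass note: C#
Notes (bottom to top) = C# E# A#


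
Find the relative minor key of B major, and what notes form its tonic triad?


Step by step:
The relative minor shares the major's key signature and starts on its 6th degree
6th degree = a major 6th above the tonic; a major 6th above B is G#
→ relative minor of B major is G# minor
Tonic triad of G# minor = root + minor 3rd + perfect 5th = G# B D#
= G# minor; triad = G# B D#


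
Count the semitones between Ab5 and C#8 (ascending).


Step by step:
Absolute semitone position = octave×12 + chromatic position
Ab5: 5×12 + 8 = 68
C#8: 8×12 + 1 = 97
Difference = 97 - 68 = 29
= 29 semitones


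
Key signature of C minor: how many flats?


Let's work it out.
Flat minor keys: A(0), D(1), G(2), C(3), F(4), Bb(5), Eb(6), Ab(7)
C minor has 3 flats
Order of flats: Bb Eb Ab Db Gb Cb Fb → first 3: Bb, Eb, Ab
= 3 flats


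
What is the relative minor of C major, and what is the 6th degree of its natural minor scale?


Working:
The relative minor shares the major's key signature and starts on its 6th degree
6th degree = a major 6th above the tonic; a major 6th above C is A
→ relative minor of C major is A minor
A natural minor scale: A B C D E F G
= A minor; 6th degree = F


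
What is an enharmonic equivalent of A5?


Enharmonic notes sound the same pitch but are spelled with different letter names
A and Bbb name the same pitch class
= Bbb5


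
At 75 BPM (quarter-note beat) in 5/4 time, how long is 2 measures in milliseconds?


Let's work it out.
Quarter-note beat duration = 60000 / 75 ms
Beats per measure (5/4) = 5
One measure = 5 × 60000 / 75 = 300000 / 75 ms
2 measures = 2 × 300000 / 75 = 600000 / 75
= 8000.0 ms


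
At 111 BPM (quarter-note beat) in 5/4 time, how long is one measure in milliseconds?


Let's work it out.
Quarter-note beat duration = 60000 / 111 ms
Beats per measure (5/4) = 5
One measure = 5 × 60000 / 111 = 300000 / 111 ms
= 2702.7 ms


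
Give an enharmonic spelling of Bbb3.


Enharmonic notes sound the same pitch but are spelled with different letter names
Bbb and A name the same pitch class
= A3


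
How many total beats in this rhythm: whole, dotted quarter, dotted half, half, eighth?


Solution.
Beat values:
  whole = 4 beats
  dotted quarter = 1.5 beats
  dotted half = 3 beats
  half = 2 beats
  eighth = 0.5 beats
Sum = 4 + 1.5 + 3 + 2 + 0.5
= 11 beats


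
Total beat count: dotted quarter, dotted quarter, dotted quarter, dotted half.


Solution.
Beat values:
  dotted quarter = 1.5 beats
  dotted quarter = 1.5 beats
  dotted quarter = 1.5 beats
  dotted half = 3 beats
Sum = 1.5 + 1.5 + 1.5 + 3
= 7.5 beats


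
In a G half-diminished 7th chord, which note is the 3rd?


Half-diminished 7th chord = root + minor 3rd + diminished 5th + minor 7th
Seventh chords stack in thirds, so the letter names are G-B-D-F
Root: G
Minor 3rd above G: Bb
Diminished 5th above G: Db
Minor 7th above G: F
The 3rd = Bb


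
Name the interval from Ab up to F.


Step by step:
Letter names: A → F spans 6 letter names → a 6th
Semitones: Ab → F = 9 half-steps
A 6th of 9 semitones is a major 6th
= major 6th


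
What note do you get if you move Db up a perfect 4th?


Let's work it out.
perfect 4th: 4 letter names, 5 semitones
Letter: D + 3 → G
Pitch: Db + 5 semitones, spelled as a G → Gb
= Gb


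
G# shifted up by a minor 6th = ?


Working:
minor 6th: 6 letter names, 8 semitones
Letter: G + 5 → E
Pitch: G# + 8 semitones, spelled as an E → E
= E


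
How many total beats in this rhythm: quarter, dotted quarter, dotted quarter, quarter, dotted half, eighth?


Beat values:
  quarter = 1 beat
  dotted quarter = 1.5 beats
  dotted quarter = 1.5 beats
  quarter = 1 beat
  dotted half = 3 beats
  eighth = 0.5 beats
Sum = 1 + 1.5 + 1.5 + 1 + 3 + 0.5
= 8.5 beats


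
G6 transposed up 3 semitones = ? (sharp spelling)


Reasoning:
G6: chromatic position 7 in octave 6 → absolute = 6×12 + 7 = 79
Transpose up 3: 79 + 3 = 82
82 = 6×12 + 10 → A# in octave 6
Result = A#6


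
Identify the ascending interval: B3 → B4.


Reasoning:
Letter names: B → B spans 8 letter names → an octave
Semitones: B3 → B4 = 12 half-steps
An octave of 12 semitones is a perfect octave
= perfect octave


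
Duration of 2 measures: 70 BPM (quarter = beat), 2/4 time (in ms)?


Quarter-note beat duration = 60000 / 70 ms
Beats per measure (2/4) = 2
One measure = 2 × 60000 / 70 = 120000 / 70 ms
2 measures = 2 × 120000 / 70 = 240000 / 70
= 3428.6 ms


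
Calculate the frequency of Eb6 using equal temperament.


Step by step:
f = 440 × 2^(n/12) where n = semitones from A4
Eb6: 18 semitones from A4
f = 440 × 2^(18/12)
f = 1244.51 Hz


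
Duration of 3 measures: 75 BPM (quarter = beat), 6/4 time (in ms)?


Let's work it out.
Quarter-note beat duration = 60000 / 75 ms
Beats per measure (6/4) = 6
One measure = 6 × 60000 / 75 = 360000 / 75 ms
3 measures = 3 × 360000 / 75 = 1080000 / 75
= 14400.0 ms


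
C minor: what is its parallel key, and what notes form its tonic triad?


Parallel keys share the same tonic but differ in mode
C minor → parallel is C major
Tonic triad of C major = C E G
= C major; triad = C E G


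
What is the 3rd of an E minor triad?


Let's work it out.
Minor triad = root + minor 3rd (3 semitones) + perfect 5th (7 semitones)
A triad on E stacks thirds, so the chord tones use letter names E-G-B
Root: E
Minor 3rd above E: G
Perfect 5th above E: B
The 3rd = G


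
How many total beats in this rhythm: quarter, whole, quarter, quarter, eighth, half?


Step by step:
Beat values:
  quarter = 1 beat
  whole = 4 beats
  quarter = 1 beat
  quarter = 1 beat
  eighth = 0.5 beats
  half = 2 beats
Sum = 1 + 4 + 1 + 1 + 0.5 + 2
= 9.5 beats


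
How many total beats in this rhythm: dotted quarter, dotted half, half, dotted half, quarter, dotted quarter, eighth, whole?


Step by step:
Beat values:
  dotted quarter = 1.5 beats
  dotted half = 3 beats
  half = 2 beats
  dotted half = 3 beats
  quarter = 1 beat
  dotted quarter = 1.5 beats
  eighth = 0.5 beats
  whole = 4 beats
Sum = 1.5 + 3 + 2 + 3 + 1 + 1.5 + 0.5 + 4
= 16.5 beats


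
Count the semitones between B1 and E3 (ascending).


Let's work it out.
Absolute semitone position = octave×12 + chromatic position
B1: 1×12 + 11 = 23
E3: 3×12 + 4 = 40
Difference = 40 - 23 = 17
= 17 semitones


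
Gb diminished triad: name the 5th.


Solution.
Diminished triad = root + minor 3rd (3 semitones) + diminished 5th (6 semitones)
A triad on Gb stacks thirds, so the chord tones use letter names G-B-D
Root: Gb
Minor 3rd above Gb: Bbb
Diminished 5th above Gb: Dbb
The 5th = Dbb


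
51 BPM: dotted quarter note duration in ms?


One quarter-note beat = 60000 / BPM = 60000 / 51 ms
Dotted quarter note = 3/2 × quarter note
Duration = 3/2 × 60000 / 51 = 90000 / 51
= 1764.7 ms


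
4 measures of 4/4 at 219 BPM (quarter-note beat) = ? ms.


Quarter-note beat duration = 60000 / 219 ms
Beats per measure (4/4) = 4
One measure = 4 × 60000 / 219 = 240000 / 219 ms
4 measures = 4 × 240000 / 219 = 960000 / 219
= 4383.6 ms


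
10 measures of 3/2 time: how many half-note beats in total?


Reasoning:
Time signature 3/2: the bottom number 2 means the half note gets one count
The top number 3 means 3 half-note beats per measure
Total = 3 × 10 measures
= 30 half-note beats


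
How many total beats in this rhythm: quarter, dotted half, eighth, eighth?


Reasoning:
Beat values:
  quarter = 1 beat
  dotted half = 3 beats
  eighth = 0.5 beats
  eighth = 0.5 beats
Sum = 1 + 3 + 0.5 + 0.5
= 5 beats


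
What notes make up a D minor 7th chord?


Minor 7th chord = root + minor 3rd + perfect 5th + minor 7th
Seventh chords stack in thirds, so the letter names are D-F-A-C
Root: D
Minor 3rd above D: F
Perfect 5th above D: A
Minor 7th above D: C
Chord = D F A C


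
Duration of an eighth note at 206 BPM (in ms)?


Step by step:
One quarter-note beat = 60000 / BPM = 60000 / 206 ms
Eighth note = 1/2 × quarter note
Duration = 1/2 × 60000 / 206 = 30000 / 206
= 145.6 ms


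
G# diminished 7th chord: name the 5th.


Working:
Diminished 7th chord = root + minor 3rd + diminished 5th + diminished 7th
Seventh chords stack in thirds, so the letter names are G-B-D-F
Root: G#
Minor 3rd above G#: B
Diminished 5th above G#: D
Diminished 7th above G#: F
The 5th = D


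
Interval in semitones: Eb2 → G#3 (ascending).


Solution.
Absolute semitone position = octave×12 + chromatic position
Eb2: 2×12 + 3 = 27
G#3: 3×12 + 8 = 44
Difference = 44 - 27 = 17
= 17 semitones


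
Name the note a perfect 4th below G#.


A 4th spans 4 letter names, so from G we land on D
A perfect 4th = 5 semitones below G#
Spell D at that pitch: D#
= D#


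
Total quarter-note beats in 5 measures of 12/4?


Time signature 12/4: the bottom number 4 means the quarter note gets one count
The top number 12 means 12 quarter-note beats per measure
Total = 12 × 5 measures
= 60 quarter-note beats


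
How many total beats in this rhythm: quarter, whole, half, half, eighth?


Reasoning:
Beat values:
  quarter = 1 beat
  whole = 4 beats
  half = 2 beats
  half = 2 beats
  eighth = 0.5 beats
Sum = 1 + 4 + 2 + 2 + 0.5
= 9.5 beats


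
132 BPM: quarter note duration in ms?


Solution.
One quarter-note beat = 60000 / BPM = 60000 / 132 ms
Duration = 60000 / 132
= 454.5 ms


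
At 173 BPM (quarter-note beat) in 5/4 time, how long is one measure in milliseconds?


Quarter-note beat duration = 60000 / 173 ms
Beats per measure (5/4) = 5
One measure = 5 × 60000 / 173 = 300000 / 173 ms
= 1734.1 ms


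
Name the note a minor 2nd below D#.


Let's work it out.
A 2nd spans 2 letter names, so from D we land on C
A minor 2nd = 1 semitone below D#
Spell C at that pitch: C##
= C##


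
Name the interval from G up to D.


Letter names: G → D spans 5 letter names → a 5th
Semitones: G → D = 7 half-steps
A 5th of 7 semitones is a perfect 5th
= perfect 5th


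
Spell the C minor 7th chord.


Let's work it out.
Minor 7th chord = root + minor 3rd + perfect 5th + minor 7th
Seventh chords stack in thirds, so the letter names are C-E-G-B
Root: C
Minor 3rd above C: Eb
Perfect 5th above C: G
Minor 7th above C: Bb
Chord = C Eb G Bb


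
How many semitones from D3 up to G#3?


Absolute semitone position = octave×12 + chromatic position
D3: 3×12 + 2 = 38
G#3: 3×12 + 8 = 44
Difference = 44 - 38 = 6
= 6 semitones


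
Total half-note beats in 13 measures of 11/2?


Reasoning:
Time signature 11/2: the bottom number 2 means the half note gets one count
The top number 11 means 11 half-note beats per measure
Total = 11 × 13 measures
= 143 half-note beats


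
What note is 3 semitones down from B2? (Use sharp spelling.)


Working:
B2: chromatic position 11 in octave 2 → absolute = 2×12 + 11 = 35
Transpose down 3: 35 - 3 = 32
32 = 2×12 + 8 → G# in octave 2
Result = G#2


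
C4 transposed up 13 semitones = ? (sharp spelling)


C4: chromatic position 0 in octave 4 → absolute = 4×12 + 0 = 48
Transpose up 13: 48 + 13 = 61
61 = 5×12 + 1 → C# in octave 5
Result = C#5


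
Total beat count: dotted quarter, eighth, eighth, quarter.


Let's work it out.
Beat values:
  dotted quarter = 1.5 beats
  eighth = 0.5 beats
  eighth = 0.5 beats
  quarter = 1 beat
Sum = 1.5 + 0.5 + 0.5 + 1
= 3.5 beats


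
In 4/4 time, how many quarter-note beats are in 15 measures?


Step by step:
Time signature 4/4: the bottom number 4 means the quarter note gets one count
The top number 4 means 4 quarter-note beats per measure
Total = 4 × 15 measures
= 60 quarter-note beats


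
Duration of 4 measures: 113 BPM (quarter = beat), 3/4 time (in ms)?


Let's work it out.
Quarter-note beat duration = 60000 / 113 ms
Beats per measure (3/4) = 3
One measure = 3 × 60000 / 113 = 180000 / 113 ms
4 measures = 4 × 180000 / 113 = 720000 / 113
= 6371.7 ms


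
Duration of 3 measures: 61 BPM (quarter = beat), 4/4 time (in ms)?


Quarter-note beat duration = 60000 / 61 ms
Beats per measure (4/4) = 4
One measure = 4 × 60000 / 61 = 240000 / 61 ms
3 measures = 3 × 240000 / 61 = 720000 / 61
= 11803.3 ms


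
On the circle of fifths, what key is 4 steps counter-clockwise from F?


Working:
Each counter-clockwise step moves down a perfect 5th (= up a perfect 4th)
From F: F → Bb → Eb → Ab → Db
= Db


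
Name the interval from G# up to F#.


Letter names: G → F spans 7 letter names → a 7th
Semitones: G# → F# = 10 half-steps
A 7th of 10 semitones is a minor 7th
= minor 7th


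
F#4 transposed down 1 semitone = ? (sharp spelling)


Working:
F#4: chromatic position 6 in octave 4 → absolute = 4×12 + 6 = 54
Transpose down 1: 54 - 1 = 53
53 = 4×12 + 5 → F in octave 4
Result = F4


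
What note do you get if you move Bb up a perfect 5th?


Reasoning:
perfect 5th: 5 letter names, 7 semitones
Letter: B + 4 → F
Pitch: Bb + 7 semitones, spelled as an F → F
= F


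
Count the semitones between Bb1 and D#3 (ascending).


Reasoning:
Absolute semitone position = octave×12 + chromatic position
Bb1: 1×12 + 10 = 22
D#3: 3×12 + 3 = 39
Difference = 39 - 22 = 17
= 17 semitones


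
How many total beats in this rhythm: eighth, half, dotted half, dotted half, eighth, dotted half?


Let's work it out.
Beat values:
  eighth = 0.5 beats
  half = 2 beats
  dotted half = 3 beats
  dotted half = 3 beats
  eighth = 0.5 beats
  dotted half = 3 beats
Sum = 0.5 + 2 + 3 + 3 + 0.5 + 3
= 12 beats


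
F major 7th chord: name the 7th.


Solution.
Major 7th chord = root + major 3rd + perfect 5th + major 7th
Seventh chords stack in thirds, so the letter names are F-A-C-E
Root: F
Major 3rd above F: A
Perfect 5th above F: C
Major 7th above F: E
The 7th = E


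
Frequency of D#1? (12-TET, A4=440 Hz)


Reasoning:
f = 440 × 2^(n/12) where n = semitones from A4
D#1: -42 semitones from A4
f = 440 × 2^(-42/12)
f = 38.89 Hz


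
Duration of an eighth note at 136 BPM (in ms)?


Let's work it out.
One quarter-note beat = 60000 / BPM = 60000 / 136 ms
Eighth note = 1/2 × quarter note
Duration = 1/2 × 60000 / 136 = 30000 / 136
= 220.6 ms


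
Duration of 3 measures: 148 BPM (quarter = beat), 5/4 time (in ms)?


Quarter-note beat duration = 60000 / 148 ms
Beats per measure (5/4) = 5
One measure = 5 × 60000 / 148 = 300000 / 148 ms
3 measures = 3 × 300000 / 148 = 900000 / 148
= 6081.1 ms


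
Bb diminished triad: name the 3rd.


Reasoning:
Diminished triad = root + minor 3rd (3 semitones) + diminished 5th (6 semitones)
A triad on Bb stacks thirds, so the chord tones use letter names B-D-F
Root: Bb
Minor 3rd above Bb: Db
Diminished 5th above Bb: Fb
The 3rd = Db


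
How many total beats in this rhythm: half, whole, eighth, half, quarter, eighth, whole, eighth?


Working:
Beat values:
  half = 2 beats
  whole = 4 beats
  eighth = 0.5 beats
  half = 2 beats
  quarter = 1 beat
  eighth = 0.5 beats
  whole = 4 beats
  eighth = 0.5 beats
Sum = 2 + 4 + 0.5 + 2 + 1 + 0.5 + 4 + 0.5
= 14.5 beats


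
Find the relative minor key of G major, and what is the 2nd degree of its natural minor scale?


Let's work it out.
The relative minor shares the major's key signature and starts on its 6th degree
6th degree = a major 6th above the tonic; a major 6th above G is E
→ relative minor of G major is E minor
E natural minor scale: E F# G A B C D
= E minor; 2nd degree = F#


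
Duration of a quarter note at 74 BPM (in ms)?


One quarter-note beat = 60000 / BPM = 60000 / 74 ms
Duration = 60000 / 74
= 810.8 ms


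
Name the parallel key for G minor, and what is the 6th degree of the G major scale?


Let's work it out.
Parallel keys share the same tonic but differ in mode
G minor → parallel is G major
G major scale: G A B C D E F#
= G major; 6th degree = E


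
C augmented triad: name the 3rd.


Solution.
Augmented triad = root + major 3rd (4 semitones) + augmented 5th (8 semitones)
A triad on C stacks thirds, so the chord tones use letter names C-E-G
Root: C
Major 3rd above C: E
Augmented 5th above C: G#
The 3rd = E


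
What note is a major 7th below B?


Solution.
A 7th spans 7 letter names, so from B we land on C
A major 7th = 11 semitones below B
Spell C at that pitch: C
= C


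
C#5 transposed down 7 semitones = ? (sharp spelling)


Solution.
C#5: chromatic position 1 in octave 5 → absolute = 5×12 + 1 = 61
Transpose down 7: 61 - 7 = 54
54 = 4×12 + 6 → F# in octave 4
Result = F#4


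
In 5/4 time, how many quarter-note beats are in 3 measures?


Time signature 5/4: the bottom number 4 means the quarter note gets one count
The top number 5 means 5 quarter-note beats per measure
Total = 5 × 3 measures
= 15 quarter-note beats


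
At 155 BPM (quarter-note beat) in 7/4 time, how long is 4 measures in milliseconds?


Solution.
Quarter-note beat duration = 60000 / 155 ms
Beats per measure (7/4) = 7
One measure = 7 × 60000 / 155 = 420000 / 155 ms
4 measures = 4 × 420000 / 155 = 1680000 / 155
= 10838.7 ms


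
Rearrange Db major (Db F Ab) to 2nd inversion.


Step by step:
Root position: Db F Ab
2nd inversion: move root and 3rd up an octave
Bass note: Ab
Notes (bottom to top) = Ab Db F


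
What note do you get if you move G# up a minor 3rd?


minor 3rd: 3 letter names, 3 semitones
Letter: G + 2 → B
Pitch: G# + 3 semitones, spelled as a B → B
= B


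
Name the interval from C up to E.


Let's work it out.
Letter names: C → E spans 3 letter names → a 3rd
Semitones: C → E = 4 half-steps
A 3rd of 4 semitones is a major 3rd
= major 3rd


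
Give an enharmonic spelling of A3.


Reasoning:
Enharmonic notes sound the same pitch but are spelled with different letter names
A and G## name the same pitch class
= G##3


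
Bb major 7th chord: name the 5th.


Major 7th chord = root + major 3rd + perfect 5th + major 7th
Seventh chords stack in thirds, so the letter names are B-D-F-A
Root: Bb
Major 3rd above Bb: D
Perfect 5th above Bb: F
Major 7th above Bb: A
The 5th = F


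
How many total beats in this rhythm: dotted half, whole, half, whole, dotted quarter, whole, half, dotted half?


Let's work it out.
Beat values:
  dotted half = 3 beats
  whole = 4 beats
  half = 2 beats
  whole = 4 beats
  dotted quarter = 1.5 beats
  whole = 4 beats
  half = 2 beats
  dotted half = 3 beats
Sum = 3 + 4 + 2 + 4 + 1.5 + 4 + 2 + 3
= 23.5 beats


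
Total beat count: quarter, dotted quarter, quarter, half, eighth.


Working:
Beat values:
  quarter = 1 beat
  dotted quarter = 1.5 beats
  quarter = 1 beat
  half = 2 beats
  eighth = 0.5 beats
Sum = 1 + 1.5 + 1 + 2 + 0.5
= 6 beats


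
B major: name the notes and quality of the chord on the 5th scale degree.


B major scale: B C# D# E F# G# A#
Diatonic triad on degree 5 stacks scale notes 5, 7, 2: F# A# C#
F#→A# = 4 semitones; F#→C# = 7 semitones → major triad
= F# A# C# (major)


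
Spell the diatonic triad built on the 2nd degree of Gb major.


Gb major scale: Gb Ab Bb Cb Db Eb F
Diatonic triad on degree 2 stacks scale notes 2, 4, 6: Ab Cb Eb
Ab→Cb = 3 semitones; Ab→Eb = 7 semitones → minor triad
= Ab Cb Eb (minor)


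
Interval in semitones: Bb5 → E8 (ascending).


Let's work it out.
Absolute semitone position = octave×12 + chromatic position
Bb5: 5×12 + 10 = 70
E8: 8×12 + 4 = 100
Difference = 100 - 70 = 30
= 30 semitones


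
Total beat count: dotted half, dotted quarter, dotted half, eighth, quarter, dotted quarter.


Solution.
Beat values:
  dotted half = 3 beats
  dotted quarter = 1.5 beats
  dotted half = 3 beats
  eighth = 0.5 beats
  quarter = 1 beat
  dotted quarter = 1.5 beats
Sum = 3 + 1.5 + 3 + 0.5 + 1 + 1.5
= 10.5 beats


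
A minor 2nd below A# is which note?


Reasoning:
A 2nd spans 2 letter names, so from A we land on G
A minor 2nd = 1 semitone below A#
Spell G at that pitch: G##
= G##


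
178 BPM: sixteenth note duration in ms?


Working:
One quarter-note beat = 60000 / BPM = 60000 / 178 ms
Sixteenth note = 1/4 × quarter note
Duration = 1/4 × 60000 / 178 = 15000 / 178
= 84.3 ms


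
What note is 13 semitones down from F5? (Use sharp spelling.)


Step by step:
F5: chromatic position 5 in octave 5 → absolute = 5×12 + 5 = 65
Transpose down 13: 65 - 13 = 52
52 = 4×12 + 4 → E in octave 4
Result = E4


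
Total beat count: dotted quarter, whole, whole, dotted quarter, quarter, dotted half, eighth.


Beat values:
  dotted quarter = 1.5 beats
  whole = 4 beats
  whole = 4 beats
  dotted quarter = 1.5 beats
  quarter = 1 beat
  dotted half = 3 beats
  eighth = 0.5 beats
Sum = 1.5 + 4 + 4 + 1.5 + 1 + 3 + 0.5
= 15.5 beats


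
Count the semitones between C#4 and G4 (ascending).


Let's work it out.
Absolute semitone position = octave×12 + chromatic position
C#4: 4×12 + 1 = 49
G4: 4×12 + 7 = 55
Difference = 55 - 49 = 6
= 6 semitones


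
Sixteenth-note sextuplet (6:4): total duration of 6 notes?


Sextuplet: 6 notes occupy the space of 4 sixteenth notes
Space = 4 × 1/4 = 1 beat
Each sextuplet note = 1 / 6 = 1/6 beats
6 notes = 6 × 1/6 = 1
= 1 beat


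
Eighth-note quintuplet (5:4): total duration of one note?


Solution.
Quintuplet: 5 notes occupy the space of 4 eighth notes
Space = 4 × 1/2 = 2 beats
Each quintuplet note = 2 / 5 = 2/5 beats
= 2/5 beats


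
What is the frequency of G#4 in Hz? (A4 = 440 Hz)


Let's work it out.
f = 440 × 2^(n/12) where n = semitones from A4
G#4: -1 semitones from A4
f = 440 × 2^(-1/12)
f = 415.30 Hz


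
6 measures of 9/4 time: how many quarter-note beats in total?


Working:
Time signature 9/4: the bottom number 4 means the quarter note gets one count
The top number 9 means 9 quarter-note beats per measure
Total = 9 × 6 measures
= 54 quarter-note beats


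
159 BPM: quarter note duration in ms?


Working:
One quarter-note beat = 60000 / BPM = 60000 / 159 ms
Duration = 60000 / 159
= 377.4 ms
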